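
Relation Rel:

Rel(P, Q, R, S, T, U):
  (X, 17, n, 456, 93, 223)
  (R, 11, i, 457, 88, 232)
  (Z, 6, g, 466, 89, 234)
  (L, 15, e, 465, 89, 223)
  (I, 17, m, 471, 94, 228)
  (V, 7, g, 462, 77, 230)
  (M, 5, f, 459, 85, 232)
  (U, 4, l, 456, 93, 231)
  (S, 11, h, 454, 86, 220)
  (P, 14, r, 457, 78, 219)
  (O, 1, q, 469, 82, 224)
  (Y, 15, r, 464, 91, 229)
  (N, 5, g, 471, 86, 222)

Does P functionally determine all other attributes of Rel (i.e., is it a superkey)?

All 13 rows have distinct P values, so P → (all attributes) holds and P is a superkey.

Yes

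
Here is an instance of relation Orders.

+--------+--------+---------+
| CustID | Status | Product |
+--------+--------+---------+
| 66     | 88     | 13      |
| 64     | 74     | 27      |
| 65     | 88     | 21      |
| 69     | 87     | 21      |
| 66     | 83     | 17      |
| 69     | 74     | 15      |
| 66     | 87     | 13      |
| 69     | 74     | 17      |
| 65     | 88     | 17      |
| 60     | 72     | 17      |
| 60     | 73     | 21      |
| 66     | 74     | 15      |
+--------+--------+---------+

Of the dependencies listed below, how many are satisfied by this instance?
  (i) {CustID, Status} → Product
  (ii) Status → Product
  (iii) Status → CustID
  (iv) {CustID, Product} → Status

(i) {CustID, Status} → Product: (CustID=65, Status=88): 2 rows → Product takes values {21, 17} — violation; (CustID=69, Status=74): 2 rows → Product takes values {15, 17} — violation — fails.
(ii) Status → Product: Status=88: 3 rows → Product takes values {13, 21, 17} — violation; Status=74: 4 rows → Product takes values {27, 15, 17} — violation; Status=87: 2 rows → Product takes values {21, 13} — violation — fails.
(iii) Status → CustID: Status=88: 3 rows → CustID takes values {66, 65} — violation; Status=74: 4 rows → CustID takes values {64, 69, 66} — violation; Status=87: 2 rows → CustID takes values {69, 66} — violation — fails.
(iv) {CustID, Product} → Status: (CustID=66, Product=13): 2 rows → Status takes values {88, 87} — violation — fails.
None of the 4 dependencies hold.

0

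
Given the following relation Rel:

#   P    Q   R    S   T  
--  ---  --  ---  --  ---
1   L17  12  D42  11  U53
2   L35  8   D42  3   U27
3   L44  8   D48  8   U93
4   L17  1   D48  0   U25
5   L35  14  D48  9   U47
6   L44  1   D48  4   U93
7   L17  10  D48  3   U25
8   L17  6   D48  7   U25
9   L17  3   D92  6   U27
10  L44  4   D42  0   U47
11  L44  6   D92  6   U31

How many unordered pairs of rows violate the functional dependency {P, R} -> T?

0

(P=L44, R=D48): all 2 rows agree on T — 0 pairs.
(P=L17, R=D48): all 3 rows agree on T — 0 pairs.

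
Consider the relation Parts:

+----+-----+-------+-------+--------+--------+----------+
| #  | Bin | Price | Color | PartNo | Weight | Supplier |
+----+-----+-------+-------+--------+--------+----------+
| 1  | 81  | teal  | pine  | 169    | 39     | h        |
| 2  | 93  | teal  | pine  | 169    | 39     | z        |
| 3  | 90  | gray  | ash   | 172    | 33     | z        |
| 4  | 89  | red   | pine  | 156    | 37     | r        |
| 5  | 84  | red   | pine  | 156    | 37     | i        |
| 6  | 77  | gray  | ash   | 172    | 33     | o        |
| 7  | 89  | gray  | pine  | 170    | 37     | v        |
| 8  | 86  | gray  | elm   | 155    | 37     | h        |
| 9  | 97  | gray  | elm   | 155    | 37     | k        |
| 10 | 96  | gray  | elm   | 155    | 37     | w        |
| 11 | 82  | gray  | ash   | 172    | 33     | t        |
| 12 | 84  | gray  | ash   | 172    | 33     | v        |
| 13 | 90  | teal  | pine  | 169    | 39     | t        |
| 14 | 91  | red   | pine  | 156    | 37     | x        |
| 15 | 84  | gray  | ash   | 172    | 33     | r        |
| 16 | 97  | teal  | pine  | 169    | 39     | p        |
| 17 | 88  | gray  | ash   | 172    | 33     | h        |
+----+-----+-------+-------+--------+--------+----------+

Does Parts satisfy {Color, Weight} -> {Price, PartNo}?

No

(Color=pine, Weight=39): rows 1, 2, 13, 16 → {Price,PartNo} = (teal, 169), (teal, 169), (teal, 169), (teal, 169) ✓
(Color=ash, Weight=33): rows 3, 6, 11, 12, 15, 17 → {Price,PartNo} = (gray, 172), (gray, 172), (gray, 172), (gray, 172), (gray, 172), (gray, 172) ✓
(Color=pine, Weight=37): rows 4, 5, 7, 14 → {Price,PartNo} takes values {(red, 156), (gray, 170)} — violation
(Color=elm, Weight=37): rows 8, 9, 10 → {Price,PartNo} = (gray, 155), (gray, 155), (gray, 155) ✓
Two rows agree on {Color, Weight} but differ on {Price, PartNo}, so {Color, Weight} -> {Price, PartNo} does not hold.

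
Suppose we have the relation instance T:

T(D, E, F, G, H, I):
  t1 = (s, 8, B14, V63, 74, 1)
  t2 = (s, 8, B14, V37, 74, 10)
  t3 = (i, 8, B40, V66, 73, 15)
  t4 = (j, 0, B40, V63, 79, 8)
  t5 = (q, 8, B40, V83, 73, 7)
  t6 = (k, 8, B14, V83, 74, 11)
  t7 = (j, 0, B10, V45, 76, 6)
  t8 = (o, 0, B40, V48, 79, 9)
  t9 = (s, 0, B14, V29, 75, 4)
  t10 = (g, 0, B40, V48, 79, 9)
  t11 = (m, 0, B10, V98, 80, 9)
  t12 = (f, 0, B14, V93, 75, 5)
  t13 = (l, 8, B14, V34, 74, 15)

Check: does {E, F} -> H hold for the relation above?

No

(E=8, F=B14): rows 1, 2, 6, 13 → H = 74, 74, 74, 74 ✓
(E=8, F=B40): rows 3, 5 → H = 73, 73 ✓
(E=0, F=B40): rows 4, 8, 10 → H = 79, 79, 79 ✓
(E=0, F=B10): rows 7, 11 → H takes values {76, 80} — violation
(E=0, F=B14): rows 9, 12 → H = 75, 75 ✓
Two rows agree on {E, F} but differ on H, so {E, F} -> H does not hold.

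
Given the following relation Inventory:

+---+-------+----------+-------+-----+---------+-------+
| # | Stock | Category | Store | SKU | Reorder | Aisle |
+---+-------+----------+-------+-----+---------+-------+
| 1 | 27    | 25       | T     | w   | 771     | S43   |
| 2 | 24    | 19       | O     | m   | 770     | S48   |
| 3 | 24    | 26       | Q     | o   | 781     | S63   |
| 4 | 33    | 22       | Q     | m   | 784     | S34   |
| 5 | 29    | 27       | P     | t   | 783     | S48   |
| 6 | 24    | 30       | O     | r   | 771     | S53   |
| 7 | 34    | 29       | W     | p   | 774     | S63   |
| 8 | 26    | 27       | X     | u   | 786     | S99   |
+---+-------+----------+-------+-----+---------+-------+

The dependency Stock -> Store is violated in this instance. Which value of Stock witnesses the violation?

24

Stock=27: row 1 → Store = T ✓
Stock=24: rows 2, 3, 6 → Store takes values {O, Q} — violation
Stock=33: row 4 → Store = Q ✓
Stock=29: row 5 → Store = P ✓
Stock=34: row 7 → Store = W ✓
Stock=26: row 8 → Store = X ✓
The only Stock value with inconsistent Store is Stock=24.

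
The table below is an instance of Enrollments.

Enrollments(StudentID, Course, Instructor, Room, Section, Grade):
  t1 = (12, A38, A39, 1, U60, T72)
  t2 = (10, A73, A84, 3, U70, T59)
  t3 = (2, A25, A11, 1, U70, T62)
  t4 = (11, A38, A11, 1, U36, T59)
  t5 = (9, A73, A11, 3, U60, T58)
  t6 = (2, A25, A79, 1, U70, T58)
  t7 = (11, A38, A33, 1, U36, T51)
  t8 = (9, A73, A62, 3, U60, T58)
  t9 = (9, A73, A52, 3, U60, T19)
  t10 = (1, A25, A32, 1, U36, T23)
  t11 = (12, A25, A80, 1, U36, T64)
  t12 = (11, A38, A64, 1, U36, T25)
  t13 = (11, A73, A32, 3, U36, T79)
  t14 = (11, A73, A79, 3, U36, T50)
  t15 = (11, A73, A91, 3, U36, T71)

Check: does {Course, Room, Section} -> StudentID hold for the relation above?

(Course=A38, Room=1, Section=U60): row 1 → StudentID = 12 ✓
(Course=A73, Room=3, Section=U70): row 2 → StudentID = 10 ✓
(Course=A25, Room=1, Section=U70): rows 3, 6 → StudentID = 2, 2 ✓
(Course=A38, Room=1, Section=U36): rows 4, 7, 12 → StudentID = 11, 11, 11 ✓
(Course=A73, Room=3, Section=U60): rows 5, 8, 9 → StudentID = 9, 9, 9 ✓
(Course=A25, Room=1, Section=U36): rows 10, 11 → StudentID takes values {1, 12} — violation
(Course=A73, Room=3, Section=U36): rows 13, 14, 15 → StudentID = 11, 11, 11 ✓
Two rows agree on {Course, Room, Section} but differ on StudentID, so {Course, Room, Section} -> StudentID does not hold.

No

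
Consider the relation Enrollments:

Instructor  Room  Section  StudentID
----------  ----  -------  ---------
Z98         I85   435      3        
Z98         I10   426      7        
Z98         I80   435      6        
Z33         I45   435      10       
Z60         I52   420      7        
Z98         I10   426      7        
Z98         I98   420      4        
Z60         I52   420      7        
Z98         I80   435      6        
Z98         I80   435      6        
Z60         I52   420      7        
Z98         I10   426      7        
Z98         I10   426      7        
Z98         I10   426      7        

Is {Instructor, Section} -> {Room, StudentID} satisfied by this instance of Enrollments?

(Instructor=Z98, Section=435): 4 rows → {Room,StudentID} takes values {(I85, 3), (I80, 6)} — violation
(Instructor=Z98, Section=426): 5 rows → {Room,StudentID} = (I10, 7), (I10, 7), (I10, 7), (I10, 7), (I10, 7) ✓
(Instructor=Z33, Section=435): 1 row → {Room,StudentID} = (I45, 10) ✓
(Instructor=Z60, Section=420): 3 rows → {Room,StudentID} = (I52, 7), (I52, 7), (I52, 7) ✓
(Instructor=Z98, Section=420): 1 row → {Room,StudentID} = (I98, 4) ✓
Two rows agree on {Instructor, Section} but differ on {Room, StudentID}, so {Instructor, Section} -> {Room, StudentID} does not hold.

No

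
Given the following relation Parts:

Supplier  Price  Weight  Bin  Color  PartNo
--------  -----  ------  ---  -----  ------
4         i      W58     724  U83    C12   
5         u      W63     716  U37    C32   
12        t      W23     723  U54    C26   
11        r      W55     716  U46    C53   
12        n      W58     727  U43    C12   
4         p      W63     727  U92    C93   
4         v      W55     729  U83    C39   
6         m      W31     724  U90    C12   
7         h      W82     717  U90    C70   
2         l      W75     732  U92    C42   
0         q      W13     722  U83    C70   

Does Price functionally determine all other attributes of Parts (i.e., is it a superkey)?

Yes

All 11 rows have distinct Price values, so Price → (all attributes) holds and Price is a superkey.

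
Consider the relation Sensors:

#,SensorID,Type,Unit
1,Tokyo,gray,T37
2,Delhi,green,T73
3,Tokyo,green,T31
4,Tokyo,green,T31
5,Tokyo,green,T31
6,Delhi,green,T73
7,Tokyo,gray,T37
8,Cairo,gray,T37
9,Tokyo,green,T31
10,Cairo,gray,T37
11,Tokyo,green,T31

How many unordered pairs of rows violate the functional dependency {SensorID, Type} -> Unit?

(SensorID=Tokyo, Type=gray): all 2 rows agree on Unit — 0 pairs.
(SensorID=Delhi, Type=green): all 2 rows agree on Unit — 0 pairs.
(SensorID=Tokyo, Type=green): all 5 rows agree on Unit — 0 pairs.
(SensorID=Cairo, Type=gray): all 2 rows agree on Unit — 0 pairs.

0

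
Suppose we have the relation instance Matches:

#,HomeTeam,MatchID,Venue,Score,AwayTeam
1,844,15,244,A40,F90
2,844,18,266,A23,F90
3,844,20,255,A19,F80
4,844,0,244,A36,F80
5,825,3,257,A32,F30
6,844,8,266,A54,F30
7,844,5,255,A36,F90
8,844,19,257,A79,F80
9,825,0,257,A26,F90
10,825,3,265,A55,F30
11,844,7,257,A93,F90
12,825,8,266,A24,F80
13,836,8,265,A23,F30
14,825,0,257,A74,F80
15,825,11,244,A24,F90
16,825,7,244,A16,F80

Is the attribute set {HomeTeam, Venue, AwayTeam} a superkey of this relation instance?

All 16 rows have distinct {HomeTeam, Venue, AwayTeam} values, so {HomeTeam, Venue, AwayTeam} → (all attributes) holds and {HomeTeam, Venue, AwayTeam} is a superkey.

Yes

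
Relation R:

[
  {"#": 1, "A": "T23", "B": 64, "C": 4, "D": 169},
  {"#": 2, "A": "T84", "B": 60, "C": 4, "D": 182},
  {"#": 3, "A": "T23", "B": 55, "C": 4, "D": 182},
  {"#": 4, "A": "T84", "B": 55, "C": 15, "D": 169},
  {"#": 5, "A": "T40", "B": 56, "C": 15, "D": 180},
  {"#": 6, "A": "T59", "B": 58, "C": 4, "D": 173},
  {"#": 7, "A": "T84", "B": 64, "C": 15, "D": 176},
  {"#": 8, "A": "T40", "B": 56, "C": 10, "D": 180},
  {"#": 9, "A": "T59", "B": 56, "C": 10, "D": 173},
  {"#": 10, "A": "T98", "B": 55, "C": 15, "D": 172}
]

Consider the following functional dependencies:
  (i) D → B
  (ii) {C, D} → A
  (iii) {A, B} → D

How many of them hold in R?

(i) D → B: D=169: rows 1, 4 → B takes values {64, 55} — violation; D=182: rows 2, 3 → B takes values {60, 55} — violation; D=173: rows 6, 9 → B takes values {58, 56} — violation — fails.
(ii) {C, D} → A: (C=4, D=182): rows 2, 3 → A takes values {T84, T23} — violation — fails.
(iii) {A, B} → D: every LHS value maps to a single RHS value — holds.
1 of the 3 dependencies holds.

1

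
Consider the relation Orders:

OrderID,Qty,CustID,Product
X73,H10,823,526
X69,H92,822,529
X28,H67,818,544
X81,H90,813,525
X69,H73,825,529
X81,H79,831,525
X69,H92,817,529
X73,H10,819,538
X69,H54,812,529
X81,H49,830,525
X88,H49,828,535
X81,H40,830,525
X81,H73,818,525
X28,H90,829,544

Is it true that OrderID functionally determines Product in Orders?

OrderID=X73: 2 rows → Product takes values {526, 538} — violation
OrderID=X69: 4 rows → Product = 529, 529, 529, 529 ✓
OrderID=X28: 2 rows → Product = 544, 544 ✓
OrderID=X81: 5 rows → Product = 525, 525, 525, 525, 525 ✓
OrderID=X88: 1 row → Product = 535 ✓
Two rows agree on OrderID but differ on Product, so OrderID → Product does not hold.

No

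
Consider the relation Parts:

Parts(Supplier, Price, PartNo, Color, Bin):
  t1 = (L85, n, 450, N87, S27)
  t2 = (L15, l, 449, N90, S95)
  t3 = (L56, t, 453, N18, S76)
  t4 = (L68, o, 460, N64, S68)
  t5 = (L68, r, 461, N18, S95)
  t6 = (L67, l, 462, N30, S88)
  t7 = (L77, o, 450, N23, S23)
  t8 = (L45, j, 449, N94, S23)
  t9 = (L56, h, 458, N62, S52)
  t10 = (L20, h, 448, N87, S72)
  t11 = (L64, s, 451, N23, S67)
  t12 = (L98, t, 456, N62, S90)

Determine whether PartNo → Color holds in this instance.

PartNo=450: rows 1, 7 → Color takes values {N87, N23} — violation
PartNo=449: rows 2, 8 → Color takes values {N90, N94} — violation
PartNo=453: row 3 → Color = N18 ✓
PartNo=460: row 4 → Color = N64 ✓
PartNo=461: row 5 → Color = N18 ✓
PartNo=462: row 6 → Color = N30 ✓
PartNo=458: row 9 → Color = N62 ✓
PartNo=448: row 10 → Color = N87 ✓
PartNo=451: row 11 → Color = N23 ✓
PartNo=456: row 12 → Color = N62 ✓
Two rows agree on PartNo but differ on Color, so PartNo → Color does not hold.

No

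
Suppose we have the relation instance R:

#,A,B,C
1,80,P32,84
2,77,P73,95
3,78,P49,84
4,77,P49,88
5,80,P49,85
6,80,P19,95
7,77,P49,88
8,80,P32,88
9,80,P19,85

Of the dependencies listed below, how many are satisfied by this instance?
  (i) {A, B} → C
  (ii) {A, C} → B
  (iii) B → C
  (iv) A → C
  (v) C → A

0

(i) {A, B} → C: (A=80, B=P32): rows 1, 8 → C takes values {84, 88} — violation; (A=80, B=P19): rows 6, 9 → C takes values {95, 85} — violation — fails.
(ii) {A, C} → B: (A=80, C=85): rows 5, 9 → B takes values {P49, P19} — violation — fails.
(iii) B → C: B=P32: rows 1, 8 → C takes values {84, 88} — violation; B=P49: rows 3, 4, 5, 7 → C takes values {84, 88, 85} — violation; B=P19: rows 6, 9 → C takes values {95, 85} — violation — fails.
(iv) A → C: A=80: rows 1, 5, 6, 8, 9 → C takes values {84, 85, 95, 88} — violation; A=77: rows 2, 4, 7 → C takes values {95, 88} — violation — fails.
(v) C → A: C=84: rows 1, 3 → A takes values {80, 78} — violation; C=95: rows 2, 6 → A takes values {77, 80} — violation; C=88: rows 4, 7, 8 → A takes values {77, 80} — violation — fails.
None of the 5 dependencies hold.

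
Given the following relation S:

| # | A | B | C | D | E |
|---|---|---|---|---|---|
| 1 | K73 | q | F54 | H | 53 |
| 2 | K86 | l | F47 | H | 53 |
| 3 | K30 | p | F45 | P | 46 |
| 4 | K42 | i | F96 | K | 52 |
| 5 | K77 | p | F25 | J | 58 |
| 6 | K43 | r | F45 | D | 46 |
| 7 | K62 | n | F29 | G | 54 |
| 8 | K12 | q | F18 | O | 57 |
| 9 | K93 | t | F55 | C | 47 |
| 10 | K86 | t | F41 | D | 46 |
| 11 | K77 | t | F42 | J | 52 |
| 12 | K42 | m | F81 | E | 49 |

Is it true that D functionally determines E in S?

No

D=H: rows 1, 2 → E = 53, 53 ✓
D=P: row 3 → E = 46 ✓
D=K: row 4 → E = 52 ✓
D=J: rows 5, 11 → E takes values {58, 52} — violation
D=D: rows 6, 10 → E = 46, 46 ✓
D=G: row 7 → E = 54 ✓
D=O: row 8 → E = 57 ✓
D=C: row 9 → E = 47 ✓
D=E: row 12 → E = 49 ✓
Two rows agree on D but differ on E, so D -> E does not hold.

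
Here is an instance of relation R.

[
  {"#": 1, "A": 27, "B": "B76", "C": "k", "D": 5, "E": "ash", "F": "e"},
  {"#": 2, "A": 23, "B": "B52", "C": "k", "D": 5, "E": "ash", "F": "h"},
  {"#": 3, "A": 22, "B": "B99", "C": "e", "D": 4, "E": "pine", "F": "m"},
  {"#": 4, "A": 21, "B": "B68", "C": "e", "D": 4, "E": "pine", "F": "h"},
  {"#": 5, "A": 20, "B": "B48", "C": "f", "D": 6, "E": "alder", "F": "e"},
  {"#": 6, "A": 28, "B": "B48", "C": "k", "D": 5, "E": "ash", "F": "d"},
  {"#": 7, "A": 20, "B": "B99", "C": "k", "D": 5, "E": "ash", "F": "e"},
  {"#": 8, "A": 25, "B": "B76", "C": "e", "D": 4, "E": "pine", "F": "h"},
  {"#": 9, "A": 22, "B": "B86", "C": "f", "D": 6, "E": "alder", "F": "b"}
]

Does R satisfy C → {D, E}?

Yes

C=k: rows 1, 2, 6, 7 → {D,E} = (5, ash), (5, ash), (5, ash), (5, ash) ✓
C=e: rows 3, 4, 8 → {D,E} = (4, pine), (4, pine), (4, pine) ✓
C=f: rows 5, 9 → {D,E} = (6, alder), (6, alder) ✓
Every C value is associated with a single {D, E} value, so C → {D, E} holds.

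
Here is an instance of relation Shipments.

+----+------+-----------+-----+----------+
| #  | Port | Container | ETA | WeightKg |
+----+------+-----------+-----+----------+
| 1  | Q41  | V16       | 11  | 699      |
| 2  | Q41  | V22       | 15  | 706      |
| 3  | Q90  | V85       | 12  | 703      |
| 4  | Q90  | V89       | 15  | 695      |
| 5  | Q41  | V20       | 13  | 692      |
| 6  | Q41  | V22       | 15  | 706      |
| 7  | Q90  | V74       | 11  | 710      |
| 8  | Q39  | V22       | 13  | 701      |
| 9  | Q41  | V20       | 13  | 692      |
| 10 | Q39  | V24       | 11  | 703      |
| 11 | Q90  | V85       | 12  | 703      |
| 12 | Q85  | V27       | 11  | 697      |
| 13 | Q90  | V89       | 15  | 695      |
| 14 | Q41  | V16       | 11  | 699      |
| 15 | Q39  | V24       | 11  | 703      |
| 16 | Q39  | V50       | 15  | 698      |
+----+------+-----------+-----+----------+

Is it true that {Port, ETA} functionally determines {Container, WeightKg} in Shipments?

Yes

(Port=Q41, ETA=11): rows 1, 14 → {Container,WeightKg} = (V16, 699), (V16, 699) ✓
(Port=Q41, ETA=15): rows 2, 6 → {Container,WeightKg} = (V22, 706), (V22, 706) ✓
(Port=Q90, ETA=12): rows 3, 11 → {Container,WeightKg} = (V85, 703), (V85, 703) ✓
(Port=Q90, ETA=15): rows 4, 13 → {Container,WeightKg} = (V89, 695), (V89, 695) ✓
(Port=Q41, ETA=13): rows 5, 9 → {Container,WeightKg} = (V20, 692), (V20, 692) ✓
(Port=Q90, ETA=11): row 7 → {Container,WeightKg} = (V74, 710) ✓
(Port=Q39, ETA=13): row 8 → {Container,WeightKg} = (V22, 701) ✓
(Port=Q39, ETA=11): rows 10, 15 → {Container,WeightKg} = (V24, 703), (V24, 703) ✓
(Port=Q85, ETA=11): row 12 → {Container,WeightKg} = (V27, 697) ✓
(Port=Q39, ETA=15): row 16 → {Container,WeightKg} = (V50, 698) ✓
Every {Port, ETA} value is associated with a single {Container, WeightKg} value, so {Port, ETA} -> {Container, WeightKg} holds.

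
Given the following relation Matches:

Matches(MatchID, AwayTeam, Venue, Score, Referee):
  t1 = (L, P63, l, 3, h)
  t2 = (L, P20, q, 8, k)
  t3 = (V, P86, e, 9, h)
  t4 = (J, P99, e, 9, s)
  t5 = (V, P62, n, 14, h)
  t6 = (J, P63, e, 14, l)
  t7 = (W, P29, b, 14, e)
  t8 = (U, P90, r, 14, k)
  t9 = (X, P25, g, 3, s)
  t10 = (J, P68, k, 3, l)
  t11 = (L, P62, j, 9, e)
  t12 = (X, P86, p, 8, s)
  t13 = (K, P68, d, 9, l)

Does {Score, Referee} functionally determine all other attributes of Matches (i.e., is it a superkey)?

Yes

All 13 rows have distinct {Score, Referee} values, so {Score, Referee} → (all attributes) holds and {Score, Referee} is a superkey.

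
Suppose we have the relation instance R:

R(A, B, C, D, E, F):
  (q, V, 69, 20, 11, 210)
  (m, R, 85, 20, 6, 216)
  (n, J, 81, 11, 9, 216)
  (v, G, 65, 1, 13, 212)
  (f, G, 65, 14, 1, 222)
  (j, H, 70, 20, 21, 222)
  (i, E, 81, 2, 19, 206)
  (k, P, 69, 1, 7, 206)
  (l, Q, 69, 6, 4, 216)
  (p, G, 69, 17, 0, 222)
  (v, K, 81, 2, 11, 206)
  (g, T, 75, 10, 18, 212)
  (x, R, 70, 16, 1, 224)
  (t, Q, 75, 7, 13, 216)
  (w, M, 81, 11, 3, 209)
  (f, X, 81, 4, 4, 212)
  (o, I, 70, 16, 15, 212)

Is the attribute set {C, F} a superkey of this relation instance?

No

Two distinct rows share (C=81, F=206), so {C, F} does not determine every attribute — not a superkey.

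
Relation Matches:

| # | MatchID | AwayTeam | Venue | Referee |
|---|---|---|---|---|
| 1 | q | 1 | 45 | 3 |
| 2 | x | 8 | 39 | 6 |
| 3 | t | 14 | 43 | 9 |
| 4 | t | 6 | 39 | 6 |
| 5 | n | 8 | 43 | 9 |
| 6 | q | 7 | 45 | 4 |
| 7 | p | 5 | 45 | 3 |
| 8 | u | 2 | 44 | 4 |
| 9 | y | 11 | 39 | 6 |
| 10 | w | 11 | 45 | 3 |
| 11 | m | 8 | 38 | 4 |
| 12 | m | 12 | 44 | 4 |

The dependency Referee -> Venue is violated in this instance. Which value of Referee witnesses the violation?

Referee=3: rows 1, 7, 10 → Venue = 45, 45, 45 ✓
Referee=6: rows 2, 4, 9 → Venue = 39, 39, 39 ✓
Referee=9: rows 3, 5 → Venue = 43, 43 ✓
Referee=4: rows 6, 8, 11, 12 → Venue takes values {45, 44, 38} — violation
The only Referee value with inconsistent Venue is Referee=4.

4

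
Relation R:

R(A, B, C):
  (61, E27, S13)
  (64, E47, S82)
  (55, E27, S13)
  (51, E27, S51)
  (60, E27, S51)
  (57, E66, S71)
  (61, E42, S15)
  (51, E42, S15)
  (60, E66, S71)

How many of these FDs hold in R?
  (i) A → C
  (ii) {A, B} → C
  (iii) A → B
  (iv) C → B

2

(i) A → C: A=61: 2 rows → C takes values {S13, S15} — violation; A=51: 2 rows → C takes values {S51, S15} — violation; A=60: 2 rows → C takes values {S51, S71} — violation — fails.
(ii) {A, B} → C: every LHS value maps to a single RHS value — holds.
(iii) A → B: A=61: 2 rows → B takes values {E27, E42} — violation; A=51: 2 rows → B takes values {E27, E42} — violation; A=60: 2 rows → B takes values {E27, E66} — violation — fails.
(iv) C → B: every LHS value maps to a single RHS value — holds.
2 of the 4 dependencies hold.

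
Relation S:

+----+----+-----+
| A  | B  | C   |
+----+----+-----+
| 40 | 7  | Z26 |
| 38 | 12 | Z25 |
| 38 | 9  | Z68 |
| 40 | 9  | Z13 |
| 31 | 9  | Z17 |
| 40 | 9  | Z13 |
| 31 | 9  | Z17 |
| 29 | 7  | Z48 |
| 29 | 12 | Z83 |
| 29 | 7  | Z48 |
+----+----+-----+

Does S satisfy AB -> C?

Yes

(A=40, B=7): 1 row → C = Z26 ✓
(A=38, B=12): 1 row → C = Z25 ✓
(A=38, B=9): 1 row → C = Z68 ✓
(A=40, B=9): 2 rows → C = Z13, Z13 ✓
(A=31, B=9): 2 rows → C = Z17, Z17 ✓
(A=29, B=7): 2 rows → C = Z48, Z48 ✓
(A=29, B=12): 1 row → C = Z83 ✓
Every AB value is associated with a single C value, so AB -> C holds.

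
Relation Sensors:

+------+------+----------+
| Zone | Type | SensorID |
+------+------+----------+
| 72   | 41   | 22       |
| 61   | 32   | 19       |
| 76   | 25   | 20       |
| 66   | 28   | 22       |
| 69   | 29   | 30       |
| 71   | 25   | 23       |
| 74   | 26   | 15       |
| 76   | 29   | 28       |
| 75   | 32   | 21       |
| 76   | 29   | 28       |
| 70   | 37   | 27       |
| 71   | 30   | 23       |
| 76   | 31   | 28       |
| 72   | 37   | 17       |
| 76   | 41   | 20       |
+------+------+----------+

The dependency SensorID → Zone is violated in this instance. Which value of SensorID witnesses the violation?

SensorID=22: 2 rows → Zone takes values {72, 66} — violation
SensorID=19: 1 row → Zone = 61 ✓
SensorID=20: 2 rows → Zone = 76, 76 ✓
SensorID=30: 1 row → Zone = 69 ✓
SensorID=23: 2 rows → Zone = 71, 71 ✓
SensorID=15: 1 row → Zone = 74 ✓
SensorID=28: 3 rows → Zone = 76, 76, 76 ✓
SensorID=21: 1 row → Zone = 75 ✓
SensorID=27: 1 row → Zone = 70 ✓
SensorID=17: 1 row → Zone = 72 ✓
The only SensorID value with inconsistent Zone is SensorID=22.

22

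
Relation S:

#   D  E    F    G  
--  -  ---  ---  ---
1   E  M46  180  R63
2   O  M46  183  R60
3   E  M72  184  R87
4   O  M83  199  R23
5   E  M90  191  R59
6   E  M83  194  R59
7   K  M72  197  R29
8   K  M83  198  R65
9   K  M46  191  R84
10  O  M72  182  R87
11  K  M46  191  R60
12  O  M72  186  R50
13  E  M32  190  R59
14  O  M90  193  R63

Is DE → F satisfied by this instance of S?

(D=E, E=M46): row 1 → F = 180 ✓
(D=O, E=M46): row 2 → F = 183 ✓
(D=E, E=M72): row 3 → F = 184 ✓
(D=O, E=M83): row 4 → F = 199 ✓
(D=E, E=M90): row 5 → F = 191 ✓
(D=E, E=M83): row 6 → F = 194 ✓
(D=K, E=M72): row 7 → F = 197 ✓
(D=K, E=M83): row 8 → F = 198 ✓
(D=K, E=M46): rows 9, 11 → F = 191, 191 ✓
(D=O, E=M72): rows 10, 12 → F takes values {182, 186} — violation
(D=E, E=M32): row 13 → F = 190 ✓
(D=O, E=M90): row 14 → F = 193 ✓
Two rows agree on DE but differ on F, so DE → F does not hold.

No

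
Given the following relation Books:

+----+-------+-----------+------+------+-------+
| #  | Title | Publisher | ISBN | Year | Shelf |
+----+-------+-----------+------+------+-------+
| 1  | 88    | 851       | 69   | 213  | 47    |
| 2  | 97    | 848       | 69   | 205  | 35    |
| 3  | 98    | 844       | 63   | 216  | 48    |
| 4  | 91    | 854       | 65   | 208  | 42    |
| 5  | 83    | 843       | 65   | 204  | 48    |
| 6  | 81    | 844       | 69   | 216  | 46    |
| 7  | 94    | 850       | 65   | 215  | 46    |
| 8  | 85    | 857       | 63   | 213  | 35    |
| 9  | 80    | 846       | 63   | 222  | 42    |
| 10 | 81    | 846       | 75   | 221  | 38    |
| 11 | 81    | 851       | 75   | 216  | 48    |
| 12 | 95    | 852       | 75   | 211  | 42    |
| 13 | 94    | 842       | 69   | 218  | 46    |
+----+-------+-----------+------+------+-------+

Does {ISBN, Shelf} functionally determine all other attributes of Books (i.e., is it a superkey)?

No

Rows 6 and 13 have the same {ISBN, Shelf} value (ISBN=69, Shelf=46) but are distinct tuples, so {ISBN, Shelf} does not determine every attribute — not a superkey.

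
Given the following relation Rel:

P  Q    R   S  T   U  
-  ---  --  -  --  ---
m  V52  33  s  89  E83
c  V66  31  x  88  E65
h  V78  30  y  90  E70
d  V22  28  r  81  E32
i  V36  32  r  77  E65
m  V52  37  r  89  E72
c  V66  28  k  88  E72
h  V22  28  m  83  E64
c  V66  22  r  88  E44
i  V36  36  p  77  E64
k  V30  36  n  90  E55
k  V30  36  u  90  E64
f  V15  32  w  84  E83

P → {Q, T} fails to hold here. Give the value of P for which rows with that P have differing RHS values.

h

P=m: 2 rows → {Q,T} = (V52, 89), (V52, 89) ✓
P=c: 3 rows → {Q,T} = (V66, 88), (V66, 88), (V66, 88) ✓
P=h: 2 rows → {Q,T} takes values {(V78, 90), (V22, 83)} — violation
P=d: 1 row → {Q,T} = (V22, 81) ✓
P=i: 2 rows → {Q,T} = (V36, 77), (V36, 77) ✓
P=k: 2 rows → {Q,T} = (V30, 90), (V30, 90) ✓
P=f: 1 row → {Q,T} = (V15, 84) ✓
The only P value with inconsistent RHS is P=h.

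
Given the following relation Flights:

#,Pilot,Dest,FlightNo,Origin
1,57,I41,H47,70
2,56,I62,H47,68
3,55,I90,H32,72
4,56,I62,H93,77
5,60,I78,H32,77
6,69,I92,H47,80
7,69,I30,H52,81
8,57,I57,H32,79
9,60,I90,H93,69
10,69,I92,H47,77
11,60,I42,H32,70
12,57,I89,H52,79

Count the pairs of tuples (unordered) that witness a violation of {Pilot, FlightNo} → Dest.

1

(Pilot=60, FlightNo=H32): violating pairs (5,11) — 1 pair.
(Pilot=69, FlightNo=H47): all 2 rows agree on Dest — 0 pairs.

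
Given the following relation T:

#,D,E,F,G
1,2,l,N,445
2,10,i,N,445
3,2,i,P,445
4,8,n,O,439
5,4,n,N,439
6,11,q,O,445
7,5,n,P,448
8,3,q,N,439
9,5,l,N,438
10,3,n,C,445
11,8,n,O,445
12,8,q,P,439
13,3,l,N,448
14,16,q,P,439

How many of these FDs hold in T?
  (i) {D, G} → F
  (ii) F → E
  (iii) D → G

0

(i) {D, G} → F: (D=2, G=445): rows 1, 3 → F takes values {N, P} — violation; (D=8, G=439): rows 4, 12 → F takes values {O, P} — violation — fails.
(ii) F → E: F=N: rows 1, 2, 5, 8, 9, 13 → E takes values {l, i, n, q} — violation; F=P: rows 3, 7, 12, 14 → E takes values {i, n, q} — violation; F=O: rows 4, 6, 11 → E takes values {n, q} — violation — fails.
(iii) D → G: D=8: rows 4, 11, 12 → G takes values {439, 445} — violation; D=5: rows 7, 9 → G takes values {448, 438} — violation; D=3: rows 8, 10, 13 → G takes values {439, 445, 448} — violation — fails.
None of the 3 dependencies hold.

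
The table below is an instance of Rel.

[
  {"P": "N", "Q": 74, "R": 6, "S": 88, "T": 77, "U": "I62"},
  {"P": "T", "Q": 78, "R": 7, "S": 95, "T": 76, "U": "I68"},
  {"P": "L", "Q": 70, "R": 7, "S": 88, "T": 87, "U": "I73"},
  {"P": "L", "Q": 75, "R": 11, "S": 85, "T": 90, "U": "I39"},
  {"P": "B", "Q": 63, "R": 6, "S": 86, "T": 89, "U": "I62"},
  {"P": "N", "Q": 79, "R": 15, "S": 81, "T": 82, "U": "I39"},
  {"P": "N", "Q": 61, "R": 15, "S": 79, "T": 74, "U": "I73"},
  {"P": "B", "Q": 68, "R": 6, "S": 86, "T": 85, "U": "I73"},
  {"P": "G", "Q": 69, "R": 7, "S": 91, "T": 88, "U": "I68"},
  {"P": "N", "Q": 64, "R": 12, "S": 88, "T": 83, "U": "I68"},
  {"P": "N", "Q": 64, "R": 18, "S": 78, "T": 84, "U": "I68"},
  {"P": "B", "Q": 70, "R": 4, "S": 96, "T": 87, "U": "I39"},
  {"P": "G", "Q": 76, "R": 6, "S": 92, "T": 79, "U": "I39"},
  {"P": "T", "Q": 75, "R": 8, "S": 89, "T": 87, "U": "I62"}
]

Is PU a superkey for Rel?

Two distinct rows share (P=N, U=I68), so PU does not determine every attribute — not a superkey.

No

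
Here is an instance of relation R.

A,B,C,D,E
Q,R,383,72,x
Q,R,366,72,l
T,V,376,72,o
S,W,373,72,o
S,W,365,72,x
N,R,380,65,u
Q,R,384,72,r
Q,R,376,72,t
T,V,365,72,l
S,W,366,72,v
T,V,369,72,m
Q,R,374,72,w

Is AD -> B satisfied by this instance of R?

Yes

(A=Q, D=72): 5 rows → B = R, R, R, R, R ✓
(A=T, D=72): 3 rows → B = V, V, V ✓
(A=S, D=72): 3 rows → B = W, W, W ✓
(A=N, D=65): 1 row → B = R ✓
Every AD value is associated with a single B value, so AD -> B holds.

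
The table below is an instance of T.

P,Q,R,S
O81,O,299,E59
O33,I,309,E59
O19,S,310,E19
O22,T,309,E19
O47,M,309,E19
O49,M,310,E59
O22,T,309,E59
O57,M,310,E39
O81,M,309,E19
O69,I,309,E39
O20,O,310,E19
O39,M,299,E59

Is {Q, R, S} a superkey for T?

No

Two distinct rows share (Q=M, R=309, S=E19), so {Q, R, S} does not determine every attribute — not a superkey.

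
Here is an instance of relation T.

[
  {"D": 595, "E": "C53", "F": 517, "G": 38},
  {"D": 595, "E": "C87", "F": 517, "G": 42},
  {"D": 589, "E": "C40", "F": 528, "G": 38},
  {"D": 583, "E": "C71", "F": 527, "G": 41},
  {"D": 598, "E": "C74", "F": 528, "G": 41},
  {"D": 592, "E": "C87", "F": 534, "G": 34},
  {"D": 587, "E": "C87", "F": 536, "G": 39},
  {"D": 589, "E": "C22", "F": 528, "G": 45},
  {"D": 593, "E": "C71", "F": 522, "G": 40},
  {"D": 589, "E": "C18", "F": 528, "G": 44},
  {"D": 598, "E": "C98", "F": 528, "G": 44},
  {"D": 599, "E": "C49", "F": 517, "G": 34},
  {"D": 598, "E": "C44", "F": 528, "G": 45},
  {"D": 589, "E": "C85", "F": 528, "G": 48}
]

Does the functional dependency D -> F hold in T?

Yes

D=595: 2 rows → F = 517, 517 ✓
D=589: 4 rows → F = 528, 528, 528, 528 ✓
D=583: 1 row → F = 527 ✓
D=598: 3 rows → F = 528, 528, 528 ✓
D=592: 1 row → F = 534 ✓
D=587: 1 row → F = 536 ✓
D=593: 1 row → F = 522 ✓
D=599: 1 row → F = 517 ✓
Every D value is associated with a single F value, so D -> F holds.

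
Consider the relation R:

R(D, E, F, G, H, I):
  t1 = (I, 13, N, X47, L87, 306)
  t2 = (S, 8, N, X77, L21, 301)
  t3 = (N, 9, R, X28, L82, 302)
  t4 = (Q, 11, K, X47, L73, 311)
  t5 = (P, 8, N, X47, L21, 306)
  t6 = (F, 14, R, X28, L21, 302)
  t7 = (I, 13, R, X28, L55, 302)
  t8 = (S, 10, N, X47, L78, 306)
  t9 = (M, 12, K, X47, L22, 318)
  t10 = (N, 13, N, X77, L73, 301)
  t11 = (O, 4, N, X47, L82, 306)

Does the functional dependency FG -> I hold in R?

(F=N, G=X47): rows 1, 5, 8, 11 → I = 306, 306, 306, 306 ✓
(F=N, G=X77): rows 2, 10 → I = 301, 301 ✓
(F=R, G=X28): rows 3, 6, 7 → I = 302, 302, 302 ✓
(F=K, G=X47): rows 4, 9 → I takes values {311, 318} — violation
Two rows agree on FG but differ on I, so FG -> I does not hold.

No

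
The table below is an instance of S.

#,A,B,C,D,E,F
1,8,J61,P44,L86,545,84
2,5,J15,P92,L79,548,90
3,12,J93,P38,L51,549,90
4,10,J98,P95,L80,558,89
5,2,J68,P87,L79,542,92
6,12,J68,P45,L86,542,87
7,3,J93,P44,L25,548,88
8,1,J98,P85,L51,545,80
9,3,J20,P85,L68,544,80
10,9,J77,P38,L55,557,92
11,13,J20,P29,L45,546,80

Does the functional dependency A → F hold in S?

A=8: row 1 → F = 84 ✓
A=5: row 2 → F = 90 ✓
A=12: rows 3, 6 → F takes values {90, 87} — violation
A=10: row 4 → F = 89 ✓
A=2: row 5 → F = 92 ✓
A=3: rows 7, 9 → F takes values {88, 80} — violation
A=1: row 8 → F = 80 ✓
A=9: row 10 → F = 92 ✓
A=13: row 11 → F = 80 ✓
Two rows agree on A but differ on F, so A → F does not hold.

No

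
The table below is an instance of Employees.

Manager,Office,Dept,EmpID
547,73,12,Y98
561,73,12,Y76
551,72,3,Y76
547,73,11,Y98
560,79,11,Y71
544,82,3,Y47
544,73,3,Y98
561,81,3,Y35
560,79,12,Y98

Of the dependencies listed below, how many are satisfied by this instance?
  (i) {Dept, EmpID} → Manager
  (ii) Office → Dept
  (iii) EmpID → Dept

(i) {Dept, EmpID} → Manager: (Dept=12, EmpID=Y98): 2 rows → Manager takes values {547, 560} — violation — fails.
(ii) Office → Dept: Office=73: 4 rows → Dept takes values {12, 11, 3} — violation; Office=79: 2 rows → Dept takes values {11, 12} — violation — fails.
(iii) EmpID → Dept: EmpID=Y98: 4 rows → Dept takes values {12, 11, 3} — violation; EmpID=Y76: 2 rows → Dept takes values {12, 3} — violation — fails.
None of the 3 dependencies hold.

0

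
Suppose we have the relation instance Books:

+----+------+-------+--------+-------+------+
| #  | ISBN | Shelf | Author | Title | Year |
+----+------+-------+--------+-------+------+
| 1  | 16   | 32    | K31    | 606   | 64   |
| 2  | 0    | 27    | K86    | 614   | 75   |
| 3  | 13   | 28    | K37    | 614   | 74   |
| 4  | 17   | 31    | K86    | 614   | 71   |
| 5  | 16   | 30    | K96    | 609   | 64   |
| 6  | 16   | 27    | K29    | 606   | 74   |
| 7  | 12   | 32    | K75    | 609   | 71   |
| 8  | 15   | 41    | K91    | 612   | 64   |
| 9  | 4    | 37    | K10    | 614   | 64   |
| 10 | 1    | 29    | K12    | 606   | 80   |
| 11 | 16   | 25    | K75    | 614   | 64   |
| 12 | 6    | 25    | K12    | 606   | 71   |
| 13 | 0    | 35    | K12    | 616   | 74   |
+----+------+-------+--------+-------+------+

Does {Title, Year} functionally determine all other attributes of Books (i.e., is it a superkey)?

No

Rows 9 and 11 have the same {Title, Year} value (Title=614, Year=64) but are distinct tuples, so {Title, Year} does not determine every attribute — not a superkey.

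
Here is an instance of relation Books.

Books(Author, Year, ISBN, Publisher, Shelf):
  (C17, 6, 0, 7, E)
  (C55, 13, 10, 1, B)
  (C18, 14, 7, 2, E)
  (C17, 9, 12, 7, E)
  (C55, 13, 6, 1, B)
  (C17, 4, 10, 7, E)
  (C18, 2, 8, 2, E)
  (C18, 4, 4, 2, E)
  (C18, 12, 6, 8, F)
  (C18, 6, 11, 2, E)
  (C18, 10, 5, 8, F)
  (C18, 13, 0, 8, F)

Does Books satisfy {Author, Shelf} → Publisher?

Yes

(Author=C17, Shelf=E): 3 rows → Publisher = 7, 7, 7 ✓
(Author=C55, Shelf=B): 2 rows → Publisher = 1, 1 ✓
(Author=C18, Shelf=E): 4 rows → Publisher = 2, 2, 2, 2 ✓
(Author=C18, Shelf=F): 3 rows → Publisher = 8, 8, 8 ✓
Every {Author, Shelf} value is associated with a single Publisher value, so {Author, Shelf} → Publisher holds.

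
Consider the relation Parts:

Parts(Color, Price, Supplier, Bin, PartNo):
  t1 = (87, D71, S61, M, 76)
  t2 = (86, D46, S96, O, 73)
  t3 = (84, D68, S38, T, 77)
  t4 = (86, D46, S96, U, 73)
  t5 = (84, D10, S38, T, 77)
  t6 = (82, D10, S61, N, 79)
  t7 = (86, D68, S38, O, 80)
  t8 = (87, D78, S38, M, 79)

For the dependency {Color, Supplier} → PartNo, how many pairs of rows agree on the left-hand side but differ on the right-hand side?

(Color=86, Supplier=S96): all 2 rows agree on PartNo — 0 pairs.
(Color=84, Supplier=S38): all 2 rows agree on PartNo — 0 pairs.

0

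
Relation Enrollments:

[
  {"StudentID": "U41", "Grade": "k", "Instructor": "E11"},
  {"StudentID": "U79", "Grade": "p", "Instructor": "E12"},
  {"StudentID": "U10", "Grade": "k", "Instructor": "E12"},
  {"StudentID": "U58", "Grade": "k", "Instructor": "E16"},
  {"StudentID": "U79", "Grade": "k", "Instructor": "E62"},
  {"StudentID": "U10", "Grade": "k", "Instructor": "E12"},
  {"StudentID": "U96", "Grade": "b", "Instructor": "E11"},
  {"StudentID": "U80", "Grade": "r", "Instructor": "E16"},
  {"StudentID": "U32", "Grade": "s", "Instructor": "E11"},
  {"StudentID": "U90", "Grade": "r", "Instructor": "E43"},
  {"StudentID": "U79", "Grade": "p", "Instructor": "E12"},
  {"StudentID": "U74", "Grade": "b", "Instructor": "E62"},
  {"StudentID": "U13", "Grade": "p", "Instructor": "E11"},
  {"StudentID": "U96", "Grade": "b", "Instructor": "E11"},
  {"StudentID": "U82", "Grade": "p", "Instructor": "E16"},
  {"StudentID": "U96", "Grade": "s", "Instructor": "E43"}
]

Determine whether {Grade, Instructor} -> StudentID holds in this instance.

Yes

(Grade=k, Instructor=E11): 1 row → StudentID = U41 ✓
(Grade=p, Instructor=E12): 2 rows → StudentID = U79, U79 ✓
(Grade=k, Instructor=E12): 2 rows → StudentID = U10, U10 ✓
(Grade=k, Instructor=E16): 1 row → StudentID = U58 ✓
(Grade=k, Instructor=E62): 1 row → StudentID = U79 ✓
(Grade=b, Instructor=E11): 2 rows → StudentID = U96, U96 ✓
(Grade=r, Instructor=E16): 1 row → StudentID = U80 ✓
(Grade=s, Instructor=E11): 1 row → StudentID = U32 ✓
(Grade=r, Instructor=E43): 1 row → StudentID = U90 ✓
(Grade=b, Instructor=E62): 1 row → StudentID = U74 ✓
(Grade=p, Instructor=E11): 1 row → StudentID = U13 ✓
(Grade=p, Instructor=E16): 1 row → StudentID = U82 ✓
(Grade=s, Instructor=E43): 1 row → StudentID = U96 ✓
Every {Grade, Instructor} value is associated with a single StudentID value, so {Grade, Instructor} -> StudentID holds.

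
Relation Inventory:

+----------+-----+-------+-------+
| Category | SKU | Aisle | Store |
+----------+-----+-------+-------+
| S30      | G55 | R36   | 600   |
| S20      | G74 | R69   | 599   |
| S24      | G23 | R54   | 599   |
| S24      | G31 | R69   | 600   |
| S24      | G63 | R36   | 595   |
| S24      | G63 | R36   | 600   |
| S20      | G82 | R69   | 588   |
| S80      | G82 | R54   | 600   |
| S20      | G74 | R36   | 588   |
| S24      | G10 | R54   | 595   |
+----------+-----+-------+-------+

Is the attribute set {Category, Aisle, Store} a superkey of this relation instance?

Yes

All 10 rows have distinct {Category, Aisle, Store} values, so {Category, Aisle, Store} → (all attributes) holds and {Category, Aisle, Store} is a superkey.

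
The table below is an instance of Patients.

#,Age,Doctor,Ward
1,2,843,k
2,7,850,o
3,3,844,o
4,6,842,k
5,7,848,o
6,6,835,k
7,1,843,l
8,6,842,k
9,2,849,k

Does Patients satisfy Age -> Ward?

Yes

Age=2: rows 1, 9 → Ward = k, k ✓
Age=7: rows 2, 5 → Ward = o, o ✓
Age=3: row 3 → Ward = o ✓
Age=6: rows 4, 6, 8 → Ward = k, k, k ✓
Age=1: row 7 → Ward = l ✓
Every Age value is associated with a single Ward value, so Age -> Ward holds.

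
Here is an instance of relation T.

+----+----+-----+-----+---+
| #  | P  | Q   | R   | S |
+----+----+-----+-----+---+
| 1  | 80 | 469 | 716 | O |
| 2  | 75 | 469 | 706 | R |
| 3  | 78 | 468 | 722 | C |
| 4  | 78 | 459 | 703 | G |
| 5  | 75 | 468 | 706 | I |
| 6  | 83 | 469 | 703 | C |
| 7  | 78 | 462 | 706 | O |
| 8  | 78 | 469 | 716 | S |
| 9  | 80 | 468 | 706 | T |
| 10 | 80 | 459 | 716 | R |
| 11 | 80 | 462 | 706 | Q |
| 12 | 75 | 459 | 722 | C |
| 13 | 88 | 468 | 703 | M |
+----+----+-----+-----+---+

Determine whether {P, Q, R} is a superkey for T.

All 13 rows have distinct {P, Q, R} values, so {P, Q, R} → (all attributes) holds and {P, Q, R} is a superkey.

Yes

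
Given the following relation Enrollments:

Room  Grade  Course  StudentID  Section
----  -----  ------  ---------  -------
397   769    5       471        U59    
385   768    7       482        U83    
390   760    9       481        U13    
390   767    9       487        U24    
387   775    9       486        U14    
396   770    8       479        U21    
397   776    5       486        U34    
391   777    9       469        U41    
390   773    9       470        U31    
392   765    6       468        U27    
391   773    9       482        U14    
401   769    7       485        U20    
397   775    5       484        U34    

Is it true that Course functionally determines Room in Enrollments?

Course=5: 3 rows → Room = 397, 397, 397 ✓
Course=7: 2 rows → Room takes values {385, 401} — violation
Course=9: 6 rows → Room takes values {390, 387, 391} — violation
Course=8: 1 row → Room = 396 ✓
Course=6: 1 row → Room = 392 ✓
Two rows agree on Course but differ on Room, so Course → Room does not hold.

No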